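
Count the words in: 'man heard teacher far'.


Counting words by splitting on spaces:
  Word 1: 'man'
  Word 2: 'heard'
  Word 3: 'teacher'
  Word 4: 'far'
Total words: 4

4


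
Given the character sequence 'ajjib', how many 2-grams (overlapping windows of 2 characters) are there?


String 'ajjib' has length L = 5.
Number of overlapping n-grams = L - n + 1
Substituting: 5 - 2 + 1 = 4

4


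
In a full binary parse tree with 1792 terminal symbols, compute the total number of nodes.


Leaf nodes (terminals): 1792
Internal nodes = n - 1 = 1792 - 1 = 1791
Total = leaves + internal = 1792 + 1791 = 3583

3583


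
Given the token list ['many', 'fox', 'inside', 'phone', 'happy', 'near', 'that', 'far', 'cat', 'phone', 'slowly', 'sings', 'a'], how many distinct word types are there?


Listing all tokens and tracking unique types:
  Token 1: 'many' -> NEW (unique so far: 1)
  Token 2: 'fox' -> NEW (unique so far: 2)
  Token 3: 'inside' -> NEW (unique so far: 3)
  Token 4: 'phone' -> NEW (unique so far: 4)
  Token 5: 'happy' -> NEW (unique so far: 5)
  Token 6: 'near' -> NEW (unique so far: 6)
  Token 7: 'that' -> NEW (unique so far: 7)
  Token 8: 'far' -> NEW (unique so far: 8)
  Token 9: 'cat' -> NEW (unique so far: 9)
  Token 10: 'phone' -> duplicate (unique so far: 9)
  Token 11: 'slowly' -> NEW (unique so far: 10)
  Token 12: 'sings' -> NEW (unique so far: 11)
  Token 13: 'a' -> NEW (unique so far: 12)
Unique types: ('a', 'cat', 'far', 'fox', 'happy', 'inside', 'many', 'near', 'phone', 'sings', 'slowly', 'that')
Vocabulary size: 12

12


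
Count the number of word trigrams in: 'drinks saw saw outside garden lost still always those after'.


Word trigrams from [10] words:
  Trigram 1: (drinks saw saw)
  Trigram 2: (saw saw outside)
  Trigram 3: (saw outside garden)
  Trigram 4: (outside garden lost)
  Trigram 5: (garden lost still)
  Trigram 6: (lost still always)
  Trigram 7: (still always those)
  Trigram 8: (always those after)
Total word trigrams: 10 - 2 = 8

8


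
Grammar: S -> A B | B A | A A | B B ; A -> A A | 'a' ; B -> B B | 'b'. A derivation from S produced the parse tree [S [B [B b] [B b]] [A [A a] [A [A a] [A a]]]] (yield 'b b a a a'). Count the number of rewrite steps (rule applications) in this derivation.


Every bracketed nonterminal node [X ...] in the tree is produced by exactly one rule application.
Reading the tree off as a leftmost derivation:
  Step 1: S  =>  B A   (applied S -> B A)
  Step 2: B A  =>  B B A   (applied B -> B B)
  Step 3: B B A  =>  b B A   (applied B -> b)
  Step 4: b B A  =>  b b A   (applied B -> b)
  Step 5: b b A  =>  b b A A   (applied A -> A A)
  Step 6: b b A A  =>  b b a A   (applied A -> a)
  Step 7: b b a A  =>  b b a A A   (applied A -> A A)
  Step 8: b b a A A  =>  b b a a A   (applied A -> a)
  Step 9: b b a a A  =>  b b a a a   (applied A -> a)
Final yield: b b a a a
Total rewrite steps: 9

9


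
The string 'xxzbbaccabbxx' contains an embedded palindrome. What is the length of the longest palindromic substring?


Scanning 'xxzbbaccabbxx' for palindromic substrings.
Substring at positions 3-10: 'bbaccabb'.
Check: reverse('bbaccabb') = 'bbaccabb' -> palindrome confirmed.
Neighbouring characters ('z' / 'x') break symmetry, so it cannot extend further.
No longer palindromic substring exists; longest length = 8

8


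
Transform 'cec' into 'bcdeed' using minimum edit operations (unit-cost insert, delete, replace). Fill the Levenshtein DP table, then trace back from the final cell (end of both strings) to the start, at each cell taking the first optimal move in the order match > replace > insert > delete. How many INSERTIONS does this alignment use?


Edit distance = 4. Backtracking from cell (3, 6) with preference match > replace > insert > delete,
then listing the resulting alignment 'cec' -> 'bcdeed' left to right:
  Step 1: insert 'b' [insertion #1]
  Step 2: keep 'c'
  Step 3: insert 'd' [insertion #2]
  Step 4: insert 'e' [insertion #3]
  Step 5: keep 'e'
  Step 6: replace c->d
Total insertions: 3

3


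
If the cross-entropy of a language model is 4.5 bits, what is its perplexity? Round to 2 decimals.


Perplexity formula: PP = 2^H
H = 4.5
PP = 2^4.5
Decompose: 2^4.5 = 2^4 * 2^0.5 = 2^4 * sqrt(2)
2^4 = 16, sqrt(2) ~ 1.4142136
PP ~ 16 * 1.4142136 = 22.6274176
Rounded to 2 decimals: 22.63

22.63


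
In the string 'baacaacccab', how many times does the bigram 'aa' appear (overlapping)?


Scanning 'baacaacccab' for bigram 'aa':
  Position 0: 'ba' -> no
  Position 1: 'aa' -> MATCH
  Position 2: 'ac' -> no
  Position 3: 'ca' -> no
  Position 4: 'aa' -> MATCH
  Position 5: 'ac' -> no
  Position 6: 'cc' -> no
  Position 7: 'cc' -> no
  Position 8: 'ca' -> no
  Position 9: 'ab' -> no
Total matches: 2

2


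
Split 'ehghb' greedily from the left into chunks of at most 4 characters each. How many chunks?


'ehghb' has 5 characters.
Chunking with max size 4:
  Chunk 1: 'ehgh' (positions 0-3)
  Chunk 2: 'b' (positions 4-4)
Total chunks: ceil(5 / 4) = 2

2


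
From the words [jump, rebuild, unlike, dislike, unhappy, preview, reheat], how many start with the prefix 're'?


Checking each word for prefix 're':
  'jump' -> no (count: 0)
  'rebuild' -> YES, starts with 're' (count: 1)
  'unlike' -> no (count: 1)
  'dislike' -> no (count: 1)
  'unhappy' -> no (count: 1)
  'preview' -> no (count: 1)
  'reheat' -> YES, starts with 're' (count: 2)
Total with prefix 're': 2

2


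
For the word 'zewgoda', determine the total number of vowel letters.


Scanning each character of 'zewgoda':
  Position 1: 'z' -> consonant (running count: 0)
  Position 2: 'e' -> vowel (running count: 1)
  Position 3: 'w' -> consonant (running count: 1)
  Position 4: 'g' -> consonant (running count: 1)
  Position 5: 'o' -> vowel (running count: 2)
  Position 6: 'd' -> consonant (running count: 2)
  Position 7: 'a' -> vowel (running count: 3)
Total vowels: 3

3


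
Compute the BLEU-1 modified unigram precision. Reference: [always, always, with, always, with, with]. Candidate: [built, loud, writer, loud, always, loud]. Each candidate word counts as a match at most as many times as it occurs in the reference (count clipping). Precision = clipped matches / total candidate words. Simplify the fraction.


Reference word counts: {'always': 3, 'with': 3}
Checking each candidate word (with clipping):
  'built' -> not in reference -> no match (matches: 0)
  'loud' -> not in reference -> no match (matches: 0)
  'writer' -> not in reference -> no match (matches: 0)
  'loud' -> not in reference -> no match (matches: 0)
  'always' -> in reference (ref count 3, used 1/3) -> match (matches: 1)
  'loud' -> not in reference -> no match (matches: 1)
Clipped matches: 1, Candidate length: 6
Precision = 1/6

1/6


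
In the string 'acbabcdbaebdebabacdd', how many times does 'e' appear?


Scanning 'acbabcdbaebdebabacdd' for 'e':
  Position 9: 'e' -> MATCH (count: 1)
  Position 12: 'e' -> MATCH (count: 2)
Total occurrences of 'e': 2

2


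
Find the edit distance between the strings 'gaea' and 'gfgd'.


Building DP table for s1='gaea' (len 4) and s2='gfgd' (len 4):
       g  f  g  d
    0  1  2  3  4
  g 1  0  1  2  3
  a 2  1  1  2  3
  e 3  2  2  2  3
  a 4  3  3  3  3
Edit distance = dp[4][4] = 3

3


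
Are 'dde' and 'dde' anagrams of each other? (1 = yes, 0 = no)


Sort characters of 'dde': 'dde'
Sort characters of 'dde': 'dde'
Sorted forms match -> they ARE anagrams
Result: 1

1


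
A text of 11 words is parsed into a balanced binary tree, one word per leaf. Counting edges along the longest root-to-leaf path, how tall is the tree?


In a balanced binary tree with n leaves the deepest leaf is ceil(log2(n)) edges below the root.
log2(11) = 3.4594
ceil(3.4594) = 4
height (edges) = 4

4


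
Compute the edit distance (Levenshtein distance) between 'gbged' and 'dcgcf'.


Building DP table for s1='gbged' (len 5) and s2='dcgcf' (len 5):
       d  c  g  c  f
    0  1  2  3  4  5
  g 1  1  2  2  3  4
  b 2  2  2  3  3  4
  g 3  3  3  2  3  4
  e 4  4  4  3  3  4
  d 5  4  5  4  4  4
Edit distance = dp[5][5] = 4

4


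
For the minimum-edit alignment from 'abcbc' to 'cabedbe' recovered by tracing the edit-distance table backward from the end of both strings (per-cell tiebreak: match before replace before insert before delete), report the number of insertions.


Edit distance = 4. Backtracking from cell (5, 7) with preference match > replace > insert > delete,
then listing the resulting alignment 'abcbc' -> 'cabedbe' left to right:
  Step 1: insert 'c' [insertion #1]
  Step 2: keep 'a'
  Step 3: keep 'b'
  Step 4: insert 'e' [insertion #2]
  Step 5: replace c->d
  Step 6: keep 'b'
  Step 7: replace c->e
Total insertions: 2

2


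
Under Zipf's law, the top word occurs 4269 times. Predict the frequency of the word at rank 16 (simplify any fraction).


Zipf's law: freq(rank) = f1 / rank
f1 = 4269, rank = 16
freq = 4269 / 16
GCD(4269, 16) = 1
Simplified: 4269/16

4269/16


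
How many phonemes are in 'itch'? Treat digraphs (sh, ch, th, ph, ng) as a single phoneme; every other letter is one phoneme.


Parsing 'itch' greedily, digraphs first:
  'i' -> vowel phoneme (phonemes so far: 1)
  't' -> consonant phoneme (phonemes so far: 2)
  'ch' -> digraph (1 consonant phoneme) (phonemes so far: 3)
Total phonemes: 3

3


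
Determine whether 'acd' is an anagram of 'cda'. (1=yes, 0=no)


Sort characters of 'acd': 'acd'
Sort characters of 'cda': 'acd'
Sorted forms match -> they ARE anagrams
Result: 1

1


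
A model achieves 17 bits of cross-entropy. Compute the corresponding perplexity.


Perplexity formula: PP = 2^H
H = 17
PP = 2^17
PP = 2^17 = 131072

131072


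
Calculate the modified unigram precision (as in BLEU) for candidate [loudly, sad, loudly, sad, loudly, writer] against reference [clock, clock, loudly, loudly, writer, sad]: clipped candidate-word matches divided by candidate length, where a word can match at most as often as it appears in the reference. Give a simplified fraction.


Reference word counts: {'clock': 2, 'loudly': 2, 'sad': 1, 'writer': 1}
Checking each candidate word (with clipping):
  'loudly' -> in reference (ref count 2, used 1/2) -> match (matches: 1)
  'sad' -> in reference (ref count 1, used 1/1) -> match (matches: 2)
  'loudly' -> in reference (ref count 2, used 2/2) -> match (matches: 3)
  'sad' -> ref count 1 already used up (1/1) -> clipped, no match (matches: 3)
  'loudly' -> ref count 2 already used up (2/2) -> clipped, no match (matches: 3)
  'writer' -> in reference (ref count 1, used 1/1) -> match (matches: 4)
Clipped matches: 4, Candidate length: 6
Precision = 4/6 = 2/3

2/3


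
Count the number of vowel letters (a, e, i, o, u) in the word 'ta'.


Scanning each character of 'ta':
  Position 1: 't' -> consonant (running count: 0)
  Position 2: 'a' -> vowel (running count: 1)
Total vowels: 1

1


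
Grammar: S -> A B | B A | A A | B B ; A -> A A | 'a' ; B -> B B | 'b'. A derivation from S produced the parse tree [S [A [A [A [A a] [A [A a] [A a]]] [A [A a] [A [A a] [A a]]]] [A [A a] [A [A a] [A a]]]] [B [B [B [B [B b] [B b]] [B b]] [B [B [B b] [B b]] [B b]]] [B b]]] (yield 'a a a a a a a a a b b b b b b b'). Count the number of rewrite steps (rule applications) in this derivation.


Every bracketed nonterminal node [X ...] in the tree is produced by exactly one rule application.
Reading the tree off as a leftmost derivation:
  Step 1: S  =>  A B   (applied S -> A B)
  Step 2: A B  =>  A A B   (applied A -> A A)
  Step 3: A A B  =>  A A A B   (applied A -> A A)
  Step 4: A A A B  =>  A A A A B   (applied A -> A A)
  Step 5: A A A A B  =>  a A A A B   (applied A -> a)
  Step 6: a A A A B  =>  a A A A A B   (applied A -> A A)
  Step 7: a A A A A B  =>  a a A A A B   (applied A -> a)
  Step 8: a a A A A B  =>  a a a A A B   (applied A -> a)
  Step 9: a a a A A B  =>  a a a A A A B   (applied A -> A A)
  Step 10: a a a A A A B  =>  a a a a A A B   (applied A -> a)
  Step 11: a a a a A A B  =>  a a a a A A A B   (applied A -> A A)
  Step 12: a a a a A A A B  =>  a a a a a A A B   (applied A -> a)
  Step 13: a a a a a A A B  =>  a a a a a a A B   (applied A -> a)
  Step 14: a a a a a a A B  =>  a a a a a a A A B   (applied A -> A A)
  Step 15: a a a a a a A A B  =>  a a a a a a a A B   (applied A -> a)
  Step 16: a a a a a a a A B  =>  a a a a a a a A A B   (applied A -> A A)
  Step 17: a a a a a a a A A B  =>  a a a a a a a a A B   (applied A -> a)
  Step 18: a a a a a a a a A B  =>  a a a a a a a a a B   (applied A -> a)
  Step 19: a a a a a a a a a B  =>  a a a a a a a a a B B   (applied B -> B B)
  Step 20: a a a a a a a a a B B  =>  a a a a a a a a a B B B   (applied B -> B B)
  Step 21: a a a a a a a a a B B B  =>  a a a a a a a a a B B B B   (applied B -> B B)
  Step 22: a a a a a a a a a B B B B  =>  a a a a a a a a a B B B B B   (applied B -> B B)
  Step 23: a a a a a a a a a B B B B B  =>  a a a a a a a a a b B B B B   (applied B -> b)
  Step 24: a a a a a a a a a b B B B B  =>  a a a a a a a a a b b B B B   (applied B -> b)
  Step 25: a a a a a a a a a b b B B B  =>  a a a a a a a a a b b b B B   (applied B -> b)
  Step 26: a a a a a a a a a b b b B B  =>  a a a a a a a a a b b b B B B   (applied B -> B B)
  Step 27: a a a a a a a a a b b b B B B  =>  a a a a a a a a a b b b B B B B   (applied B -> B B)
  Step 28: a a a a a a a a a b b b B B B B  =>  a a a a a a a a a b b b b B B B   (applied B -> b)
  Step 29: a a a a a a a a a b b b b B B B  =>  a a a a a a a a a b b b b b B B   (applied B -> b)
  Step 30: a a a a a a a a a b b b b b B B  =>  a a a a a a a a a b b b b b b B   (applied B -> b)
  Step 31: a a a a a a a a a b b b b b b B  =>  a a a a a a a a a b b b b b b b   (applied B -> b)
Final yield: a a a a a a a a a b b b b b b b
Total rewrite steps: 31

31


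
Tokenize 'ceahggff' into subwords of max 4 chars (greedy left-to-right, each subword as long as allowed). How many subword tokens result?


'ceahggff' has 8 characters.
Chunking with max size 4:
  Chunk 1: 'ceah' (positions 0-3)
  Chunk 2: 'ggff' (positions 4-7)
Total chunks: ceil(8 / 4) = 2

2


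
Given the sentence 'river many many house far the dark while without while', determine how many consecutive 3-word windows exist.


Word trigrams from [10] words:
  Trigram 1: (river many many)
  Trigram 2: (many many house)
  Trigram 3: (many house far)
  Trigram 4: (house far the)
  Trigram 5: (far the dark)
  Trigram 6: (the dark while)
  Trigram 7: (dark while without)
  Trigram 8: (while without while)
Total word trigrams: 10 - 2 = 8

8


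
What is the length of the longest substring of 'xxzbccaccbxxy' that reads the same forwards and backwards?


Scanning 'xxzbccaccbxxy' for palindromic substrings.
Substring at positions 3-9: 'bccaccb'.
Check: reverse('bccaccb') = 'bccaccb' -> palindrome confirmed.
Neighbouring characters ('z' / 'x') break symmetry, so it cannot extend further.
No longer palindromic substring exists; longest length = 7

7


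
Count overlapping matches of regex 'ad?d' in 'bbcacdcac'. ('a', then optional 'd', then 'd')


Pattern: ad?d means 'a', then optional 'd', then 'd'.
Scanning 'bbcacdcac' position-by-position:
  Pos 0: window 'bbc' -> no
  Pos 1: window 'bca' -> no
  Pos 2: window 'cac' -> no
  Pos 3: window 'acd' -> no
  Pos 4: window 'cdc' -> no
  Pos 5: window 'dca' -> no
  Pos 6: window 'cac' -> no
  Pos 7: window 'ac' -> no
  Pos 8: window 'c' -> no
Total matches: 0

0


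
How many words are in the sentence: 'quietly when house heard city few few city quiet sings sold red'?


Counting words by splitting on spaces:
  Word 1: 'quietly'
  Word 2: 'when'
  Word 3: 'house'
  Word 4: 'heard'
  Word 5: 'city'
  Word 6: 'few'
  Word 7: 'few'
  Word 8: 'city'
  Word 9: 'quiet'
  Word 10: 'sings'
  Word 11: 'sold'
  Word 12: 'red'
Total words: 12

12


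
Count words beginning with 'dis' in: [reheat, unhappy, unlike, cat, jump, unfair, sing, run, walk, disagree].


Checking each word for prefix 'dis':
  'reheat' -> no (count: 0)
  'unhappy' -> no (count: 0)
  'unlike' -> no (count: 0)
  'cat' -> no (count: 0)
  'jump' -> no (count: 0)
  'unfair' -> no (count: 0)
  'sing' -> no (count: 0)
  'run' -> no (count: 0)
  'walk' -> no (count: 0)
  'disagree' -> YES, starts with 'dis' (count: 1)
Total with prefix 'dis': 1

1


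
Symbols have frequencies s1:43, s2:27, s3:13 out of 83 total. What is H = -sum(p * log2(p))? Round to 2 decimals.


Computing entropy H = -sum(p_i * log2(p_i)):
  s1: p = 43/83 = 0.5181, -p*log2(p) = 0.4915
  s2: p = 27/83 = 0.3253, -p*log2(p) = 0.5270
  s3: p = 13/83 = 0.1566, -p*log2(p) = 0.4189
H = sum of terms = 1.4374
Rounded to 2 decimals: 1.44

1.44


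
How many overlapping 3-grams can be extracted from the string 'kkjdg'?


String 'kkjdg' has length L = 5.
Number of overlapping n-grams = L - n + 1
Substituting: 5 - 3 + 1 = 3

3


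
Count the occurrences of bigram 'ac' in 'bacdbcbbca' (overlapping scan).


Scanning 'bacdbcbbca' for bigram 'ac':
  Position 0: 'ba' -> no
  Position 1: 'ac' -> MATCH
  Position 2: 'cd' -> no
  Position 3: 'db' -> no
  Position 4: 'bc' -> no
  Position 5: 'cb' -> no
  Position 6: 'bb' -> no
  Position 7: 'bc' -> no
  Position 8: 'ca' -> no
Total matches: 1

1


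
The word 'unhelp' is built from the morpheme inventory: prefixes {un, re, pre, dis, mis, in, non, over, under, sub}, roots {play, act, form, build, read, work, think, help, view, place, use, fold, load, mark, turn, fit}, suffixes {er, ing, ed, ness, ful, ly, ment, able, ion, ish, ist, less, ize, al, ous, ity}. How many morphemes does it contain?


Segmenting 'unhelp' against the inventory:
  'un' -> prefix (morpheme 1)
  'help' -> root (morpheme 2)
Total morphemes: 2

2


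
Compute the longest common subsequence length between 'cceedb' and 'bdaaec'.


DP table for LCS of 'cceedb' and 'bdaaec':
       b  d  a  a  e  c
    0  0  0  0  0  0  0
  c 0  0  0  0  0  0  1
  c 0  0  0  0  0  0  1
  e 0  0  0  0  0  1  1
  e 0  0  0  0  0  1  1
  d 0  0  1  1  1  1  1
  b 0  1  1  1  1  1  1
LCS: 'c'
LCS length = 1

1


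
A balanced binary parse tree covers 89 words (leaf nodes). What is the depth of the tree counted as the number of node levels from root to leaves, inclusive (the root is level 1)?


In a balanced binary tree with n leaves the deepest leaf is ceil(log2(n)) edges below the root,
so counting node levels inclusive of root and leaves gives ceil(log2(n)) + 1 levels.
log2(89) = 6.4757
ceil(6.4757) = 7
levels = 7 + 1 = 8

8


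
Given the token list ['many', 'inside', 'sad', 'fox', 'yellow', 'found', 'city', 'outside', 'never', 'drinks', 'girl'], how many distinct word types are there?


Listing all tokens and tracking unique types:
  Token 1: 'many' -> NEW (unique so far: 1)
  Token 2: 'inside' -> NEW (unique so far: 2)
  Token 3: 'sad' -> NEW (unique so far: 3)
  Token 4: 'fox' -> NEW (unique so far: 4)
  Token 5: 'yellow' -> NEW (unique so far: 5)
  Token 6: 'found' -> NEW (unique so far: 6)
  Token 7: 'city' -> NEW (unique so far: 7)
  Token 8: 'outside' -> NEW (unique so far: 8)
  Token 9: 'never' -> NEW (unique so far: 9)
  Token 10: 'drinks' -> NEW (unique so far: 10)
  Token 11: 'girl' -> NEW (unique so far: 11)
Unique types: ('city', 'drinks', 'found', 'fox', 'girl', 'inside', 'many', 'never', 'outside', 'sad', 'yellow')
Vocabulary size: 11

11


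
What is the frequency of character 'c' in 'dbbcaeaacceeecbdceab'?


Scanning 'dbbcaeaacceeecbdceab' for 'c':
  Position 3: 'c' -> MATCH (count: 1)
  Position 8: 'c' -> MATCH (count: 2)
  Position 9: 'c' -> MATCH (count: 3)
  Position 13: 'c' -> MATCH (count: 4)
  Position 16: 'c' -> MATCH (count: 5)
Total occurrences of 'c': 5

5


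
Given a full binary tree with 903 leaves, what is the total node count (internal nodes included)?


Leaf nodes (terminals): 903
Internal nodes = n - 1 = 903 - 1 = 902
Total = leaves + internal = 903 + 902 = 1805

1805


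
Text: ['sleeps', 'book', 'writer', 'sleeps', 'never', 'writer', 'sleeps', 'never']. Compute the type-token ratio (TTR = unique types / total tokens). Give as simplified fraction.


Tokens: 8
Unique types: ('book', 'never', 'sleeps', 'writer') = 4
TTR = 4/8
Simplify: divide both by 4 -> 1/2
TTR = 1/2

1/2


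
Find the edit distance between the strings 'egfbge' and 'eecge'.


Building DP table for s1='egfbge' (len 6) and s2='eecge' (len 5):
       e  e  c  g  e
    0  1  2  3  4  5
  e 1  0  1  2  3  4
  g 2  1  1  2  2  3
  f 3  2  2  2  3  3
  b 4  3  3  3  3  4
  g 5  4  4  4  3  4
  e 6  5  4  5  4  3
Edit distance = dp[6][5] = 3

3


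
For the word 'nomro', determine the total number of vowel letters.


Scanning each character of 'nomro':
  Position 1: 'n' -> consonant (running count: 0)
  Position 2: 'o' -> vowel (running count: 1)
  Position 3: 'm' -> consonant (running count: 1)
  Position 4: 'r' -> consonant (running count: 1)
  Position 5: 'o' -> vowel (running count: 2)
Total vowels: 2

2


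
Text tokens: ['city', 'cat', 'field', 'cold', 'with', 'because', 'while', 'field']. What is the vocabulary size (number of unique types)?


Listing all tokens and tracking unique types:
  Token 1: 'city' -> NEW (unique so far: 1)
  Token 2: 'cat' -> NEW (unique so far: 2)
  Token 3: 'field' -> NEW (unique so far: 3)
  Token 4: 'cold' -> NEW (unique so far: 4)
  Token 5: 'with' -> NEW (unique so far: 5)
  Token 6: 'because' -> NEW (unique so far: 6)
  Token 7: 'while' -> NEW (unique so far: 7)
  Token 8: 'field' -> duplicate (unique so far: 7)
Unique types: ('because', 'cat', 'city', 'cold', 'field', 'while', 'with')
Vocabulary size: 7

7


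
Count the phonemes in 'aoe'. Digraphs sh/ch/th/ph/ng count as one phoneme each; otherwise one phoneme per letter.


Parsing 'aoe' greedily, digraphs first:
  'a' -> vowel phoneme (phonemes so far: 1)
  'o' -> vowel phoneme (phonemes so far: 2)
  'e' -> vowel phoneme (phonemes so far: 3)
Total phonemes: 3

3


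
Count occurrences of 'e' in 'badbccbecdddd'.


Scanning 'badbccbecdddd' for 'e':
  Position 7: 'e' -> MATCH (count: 1)
Total occurrences of 'e': 1

1


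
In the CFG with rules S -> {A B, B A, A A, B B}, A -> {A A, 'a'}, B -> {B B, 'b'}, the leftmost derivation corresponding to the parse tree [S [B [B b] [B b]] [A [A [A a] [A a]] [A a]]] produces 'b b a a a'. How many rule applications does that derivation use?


Every bracketed nonterminal node [X ...] in the tree is produced by exactly one rule application.
Reading the tree off as a leftmost derivation:
  Step 1: S  =>  B A   (applied S -> B A)
  Step 2: B A  =>  B B A   (applied B -> B B)
  Step 3: B B A  =>  b B A   (applied B -> b)
  Step 4: b B A  =>  b b A   (applied B -> b)
  Step 5: b b A  =>  b b A A   (applied A -> A A)
  Step 6: b b A A  =>  b b A A A   (applied A -> A A)
  Step 7: b b A A A  =>  b b a A A   (applied A -> a)
  Step 8: b b a A A  =>  b b a a A   (applied A -> a)
  Step 9: b b a a A  =>  b b a a a   (applied A -> a)
Final yield: b b a a a
Total rewrite steps: 9

9


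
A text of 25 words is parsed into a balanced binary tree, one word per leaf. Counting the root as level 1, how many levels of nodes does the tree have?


In a balanced binary tree with n leaves the deepest leaf is ceil(log2(n)) edges below the root,
so counting node levels inclusive of root and leaves gives ceil(log2(n)) + 1 levels.
log2(25) = 4.6439
ceil(4.6439) = 5
levels = 5 + 1 = 6

6


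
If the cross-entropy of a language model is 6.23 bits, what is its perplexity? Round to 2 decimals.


Perplexity formula: PP = 2^H
H = 6.23
PP = 2^6.23
Decompose: 2^6.23 = 2^6 * 2^0.23
2^6 = 64, 2^0.23 ~ 1.1728349
PP ~ 64 * 1.1728349 = 75.0614336
Rounded to 2 decimals: 75.06

75.06


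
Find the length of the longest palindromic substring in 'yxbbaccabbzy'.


Scanning 'yxbbaccabbzy' for palindromic substrings.
Substring at positions 2-9: 'bbaccabb'.
Check: reverse('bbaccabb') = 'bbaccabb' -> palindrome confirmed.
Neighbouring characters ('x' / 'z') break symmetry, so it cannot extend further.
No longer palindromic substring exists; longest length = 8

8


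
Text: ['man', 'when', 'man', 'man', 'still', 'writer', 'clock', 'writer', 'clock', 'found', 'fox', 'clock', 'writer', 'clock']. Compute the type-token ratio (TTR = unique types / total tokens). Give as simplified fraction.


Tokens: 14
Unique types: ('clock', 'found', 'fox', 'man', 'still', 'when', 'writer') = 7
TTR = 7/14
Simplify: divide both by 7 -> 1/2
TTR = 1/2

1/2


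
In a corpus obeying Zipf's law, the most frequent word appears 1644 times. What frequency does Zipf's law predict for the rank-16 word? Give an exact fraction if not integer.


Zipf's law: freq(rank) = f1 / rank
f1 = 1644, rank = 16
freq = 1644 / 16
GCD(1644, 16) = 4
Simplified: 411/4

411/4


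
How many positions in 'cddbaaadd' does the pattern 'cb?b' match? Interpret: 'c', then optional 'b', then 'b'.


Pattern: cb?b means 'c', then optional 'b', then 'b'.
Scanning 'cddbaaadd' position-by-position:
  Pos 0: window 'cdd' -> no
  Pos 1: window 'ddb' -> no
  Pos 2: window 'dba' -> no
  Pos 3: window 'baa' -> no
  Pos 4: window 'aaa' -> no
  Pos 5: window 'aad' -> no
  Pos 6: window 'add' -> no
  Pos 7: window 'dd' -> no
  Pos 8: window 'd' -> no
Total matches: 0

0


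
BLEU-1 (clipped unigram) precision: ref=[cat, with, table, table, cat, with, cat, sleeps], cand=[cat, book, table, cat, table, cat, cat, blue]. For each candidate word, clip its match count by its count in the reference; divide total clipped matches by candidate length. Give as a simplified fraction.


Reference word counts: {'cat': 3, 'sleeps': 1, 'table': 2, 'with': 2}
Checking each candidate word (with clipping):
  'cat' -> in reference (ref count 3, used 1/3) -> match (matches: 1)
  'book' -> not in reference -> no match (matches: 1)
  'table' -> in reference (ref count 2, used 1/2) -> match (matches: 2)
  'cat' -> in reference (ref count 3, used 2/3) -> match (matches: 3)
  'table' -> in reference (ref count 2, used 2/2) -> match (matches: 4)
  'cat' -> in reference (ref count 3, used 3/3) -> match (matches: 5)
  'cat' -> ref count 3 already used up (3/3) -> clipped, no match (matches: 5)
  'blue' -> not in reference -> no match (matches: 5)
Clipped matches: 5, Candidate length: 8
Precision = 5/8

5/8


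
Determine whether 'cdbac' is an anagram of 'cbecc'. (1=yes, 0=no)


Sort characters of 'cdbac': 'abccd'
Sort characters of 'cbecc': 'bccce'
Sorted forms differ -> they are NOT anagrams
Result: 0

0


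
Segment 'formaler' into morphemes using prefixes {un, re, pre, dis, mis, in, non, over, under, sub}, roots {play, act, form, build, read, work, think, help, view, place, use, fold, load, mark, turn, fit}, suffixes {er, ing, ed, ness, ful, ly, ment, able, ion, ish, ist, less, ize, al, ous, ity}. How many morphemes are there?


Segmenting 'formaler' against the inventory:
  'form' -> root (morpheme 1)
  'al' -> suffix (morpheme 2)
  'er' -> suffix (morpheme 3)
Total morphemes: 3

3


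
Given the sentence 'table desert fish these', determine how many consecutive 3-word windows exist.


Word trigrams from [4] words:
  Trigram 1: (table desert fish)
  Trigram 2: (desert fish these)
Total word trigrams: 4 - 2 = 2

2


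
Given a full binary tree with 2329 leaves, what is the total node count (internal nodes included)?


Leaf nodes (terminals): 2329
Internal nodes = n - 1 = 2329 - 1 = 2328
Total = leaves + internal = 2329 + 2328 = 4657

4657


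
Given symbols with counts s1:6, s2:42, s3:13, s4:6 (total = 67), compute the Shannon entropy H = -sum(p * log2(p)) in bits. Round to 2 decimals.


Computing entropy H = -sum(p_i * log2(p_i)):
  s1: p = 6/67 = 0.0896, -p*log2(p) = 0.3117
  s2: p = 42/67 = 0.6269, -p*log2(p) = 0.4224
  s3: p = 13/67 = 0.1940, -p*log2(p) = 0.4590
  s4: p = 6/67 = 0.0896, -p*log2(p) = 0.3117
H = sum of terms = 1.5048
Rounded to 2 decimals: 1.50

1.50


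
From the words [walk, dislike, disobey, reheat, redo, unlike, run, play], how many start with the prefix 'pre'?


Checking each word for prefix 'pre':
  'walk' -> no (count: 0)
  'dislike' -> no (count: 0)
  'disobey' -> no (count: 0)
  'reheat' -> no (count: 0)
  'redo' -> no (count: 0)
  'unlike' -> no (count: 0)
  'run' -> no (count: 0)
  'play' -> no (count: 0)
Total with prefix 'pre': 0

0


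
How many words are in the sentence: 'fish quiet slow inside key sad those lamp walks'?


Counting words by splitting on spaces:
  Word 1: 'fish'
  Word 2: 'quiet'
  Word 3: 'slow'
  Word 4: 'inside'
  Word 5: 'key'
  Word 6: 'sad'
  Word 7: 'those'
  Word 8: 'lamp'
  Word 9: 'walks'
Total words: 9

9


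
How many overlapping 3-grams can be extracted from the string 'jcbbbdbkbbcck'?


String 'jcbbbdbkbbcck' has length L = 13.
Number of overlapping n-grams = L - n + 1
Substituting: 13 - 3 + 1 = 11

11


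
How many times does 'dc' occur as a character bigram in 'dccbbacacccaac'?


Scanning 'dccbbacacccaac' for bigram 'dc':
  Position 0: 'dc' -> MATCH
  Position 1: 'cc' -> no
  Position 2: 'cb' -> no
  Position 3: 'bb' -> no
  Position 4: 'ba' -> no
  Position 5: 'ac' -> no
  Position 6: 'ca' -> no
  Position 7: 'ac' -> no
  Position 8: 'cc' -> no
  Position 9: 'cc' -> no
  Position 10: 'ca' -> no
  Position 11: 'aa' -> no
  Position 12: 'ac' -> no
Total matches: 1

1


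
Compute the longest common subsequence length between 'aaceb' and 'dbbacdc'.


DP table for LCS of 'aaceb' and 'dbbacdc':
       d  b  b  a  c  d  c
    0  0  0  0  0  0  0  0
  a 0  0  0  0  1  1  1  1
  a 0  0  0  0  1  1  1  1
  c 0  0  0  0  1  2  2  2
  e 0  0  0  0  1  2  2  2
  b 0  0  1  1  1  2  2  2
LCS: 'ac'
LCS length = 2

2


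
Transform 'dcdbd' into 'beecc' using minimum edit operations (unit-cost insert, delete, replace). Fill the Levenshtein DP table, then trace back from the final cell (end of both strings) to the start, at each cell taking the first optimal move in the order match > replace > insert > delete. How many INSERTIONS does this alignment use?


Edit distance = 5. Backtracking from cell (5, 5) with preference match > replace > insert > delete,
then listing the resulting alignment 'dcdbd' -> 'beecc' left to right:
  Step 1: replace d->b
  Step 2: replace c->e
  Step 3: replace d->e
  Step 4: replace b->c
  Step 5: replace d->c
Total insertions: 0

0


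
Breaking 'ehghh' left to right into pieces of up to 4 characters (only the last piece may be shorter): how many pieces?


'ehghh' has 5 characters.
Chunking with max size 4:
  Chunk 1: 'ehgh' (positions 0-3)
  Chunk 2: 'h' (positions 4-4)
Total chunks: ceil(5 / 4) = 2

2


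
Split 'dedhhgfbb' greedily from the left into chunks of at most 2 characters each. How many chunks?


'dedhhgfbb' has 9 characters.
Chunking with max size 2:
  Chunk 1: 'de' (positions 0-1)
  Chunk 2: 'dh' (positions 2-3)
  Chunk 3: 'hg' (positions 4-5)
  Chunk 4: 'fb' (positions 6-7)
  Chunk 5: 'b' (positions 8-8)
Total chunks: ceil(9 / 2) = 5

5


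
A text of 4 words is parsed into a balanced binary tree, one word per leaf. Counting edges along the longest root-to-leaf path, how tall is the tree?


In a balanced binary tree with n leaves the deepest leaf is ceil(log2(n)) edges below the root.
log2(4) = 2.0000
ceil(2.0000) = 2
height (edges) = 2

2


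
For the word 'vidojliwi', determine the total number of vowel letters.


Scanning each character of 'vidojliwi':
  Position 1: 'v' -> consonant (running count: 0)
  Position 2: 'i' -> vowel (running count: 1)
  Position 3: 'd' -> consonant (running count: 1)
  Position 4: 'o' -> vowel (running count: 2)
  Position 5: 'j' -> consonant (running count: 2)
  Position 6: 'l' -> consonant (running count: 2)
  Position 7: 'i' -> vowel (running count: 3)
  Position 8: 'w' -> consonant (running count: 3)
  Position 9: 'i' -> vowel (running count: 4)
Total vowels: 4

4


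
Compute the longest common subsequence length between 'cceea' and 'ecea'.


DP table for LCS of 'cceea' and 'ecea':
       e  c  e  a
    0  0  0  0  0
  c 0  0  1  1  1
  c 0  0  1  1  1
  e 0  1  1  2  2
  e 0  1  1  2  2
  a 0  1  1  2  3
LCS: 'cea'
LCS length = 3

3


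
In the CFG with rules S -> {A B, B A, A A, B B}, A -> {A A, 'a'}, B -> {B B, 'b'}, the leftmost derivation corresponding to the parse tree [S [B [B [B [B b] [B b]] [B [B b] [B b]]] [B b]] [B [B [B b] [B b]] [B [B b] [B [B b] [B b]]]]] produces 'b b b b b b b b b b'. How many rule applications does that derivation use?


Every bracketed nonterminal node [X ...] in the tree is produced by exactly one rule application.
Reading the tree off as a leftmost derivation:
  Step 1: S  =>  B B   (applied S -> B B)
  Step 2: B B  =>  B B B   (applied B -> B B)
  Step 3: B B B  =>  B B B B   (applied B -> B B)
  Step 4: B B B B  =>  B B B B B   (applied B -> B B)
  Step 5: B B B B B  =>  b B B B B   (applied B -> b)
  Step 6: b B B B B  =>  b b B B B   (applied B -> b)
  Step 7: b b B B B  =>  b b B B B B   (applied B -> B B)
  Step 8: b b B B B B  =>  b b b B B B   (applied B -> b)
  Step 9: b b b B B B  =>  b b b b B B   (applied B -> b)
  Step 10: b b b b B B  =>  b b b b b B   (applied B -> b)
  Step 11: b b b b b B  =>  b b b b b B B   (applied B -> B B)
  Step 12: b b b b b B B  =>  b b b b b B B B   (applied B -> B B)
  Step 13: b b b b b B B B  =>  b b b b b b B B   (applied B -> b)
  Step 14: b b b b b b B B  =>  b b b b b b b B   (applied B -> b)
  Step 15: b b b b b b b B  =>  b b b b b b b B B   (applied B -> B B)
  Step 16: b b b b b b b B B  =>  b b b b b b b b B   (applied B -> b)
  Step 17: b b b b b b b b B  =>  b b b b b b b b B B   (applied B -> B B)
  Step 18: b b b b b b b b B B  =>  b b b b b b b b b B   (applied B -> b)
  Step 19: b b b b b b b b b B  =>  b b b b b b b b b b   (applied B -> b)
Final yield: b b b b b b b b b b
Total rewrite steps: 19

19


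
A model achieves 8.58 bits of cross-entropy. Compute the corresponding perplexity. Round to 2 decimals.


Perplexity formula: PP = 2^H
H = 8.58
PP = 2^8.58
Decompose: 2^8.58 = 2^8 * 2^0.58
2^8 = 256, 2^0.58 ~ 1.4948492
PP ~ 256 * 1.4948492 = 382.6813952
Rounded to 2 decimals: 382.68

382.68


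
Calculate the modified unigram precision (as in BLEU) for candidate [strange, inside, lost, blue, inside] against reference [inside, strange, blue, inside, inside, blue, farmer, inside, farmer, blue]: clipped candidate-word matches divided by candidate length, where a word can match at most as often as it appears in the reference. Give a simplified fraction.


Reference word counts: {'blue': 3, 'farmer': 2, 'inside': 4, 'strange': 1}
Checking each candidate word (with clipping):
  'strange' -> in reference (ref count 1, used 1/1) -> match (matches: 1)
  'inside' -> in reference (ref count 4, used 1/4) -> match (matches: 2)
  'lost' -> not in reference -> no match (matches: 2)
  'blue' -> in reference (ref count 3, used 1/3) -> match (matches: 3)
  'inside' -> in reference (ref count 4, used 2/4) -> match (matches: 4)
Clipped matches: 4, Candidate length: 5
Precision = 4/5

4/5


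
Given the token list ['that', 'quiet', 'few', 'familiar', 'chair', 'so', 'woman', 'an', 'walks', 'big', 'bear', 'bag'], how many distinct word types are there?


Listing all tokens and tracking unique types:
  Token 1: 'that' -> NEW (unique so far: 1)
  Token 2: 'quiet' -> NEW (unique so far: 2)
  Token 3: 'few' -> NEW (unique so far: 3)
  Token 4: 'familiar' -> NEW (unique so far: 4)
  Token 5: 'chair' -> NEW (unique so far: 5)
  Token 6: 'so' -> NEW (unique so far: 6)
  Token 7: 'woman' -> NEW (unique so far: 7)
  Token 8: 'an' -> NEW (unique so far: 8)
  Token 9: 'walks' -> NEW (unique so far: 9)
  Token 10: 'big' -> NEW (unique so far: 10)
  Token 11: 'bear' -> NEW (unique so far: 11)
  Token 12: 'bag' -> NEW (unique so far: 12)
Unique types: ('an', 'bag', 'bear', 'big', 'chair', 'familiar', 'few', 'quiet', 'so', 'that', 'walks', 'woman')
Vocabulary size: 12

12


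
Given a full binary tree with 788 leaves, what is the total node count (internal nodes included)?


Leaf nodes (terminals): 788
Internal nodes = n - 1 = 788 - 1 = 787
Total = leaves + internal = 788 + 787 = 1575

1575


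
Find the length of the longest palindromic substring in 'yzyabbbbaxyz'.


Scanning 'yzyabbbbaxyz' for palindromic substrings.
Substring at positions 3-8: 'abbbba'.
Check: reverse('abbbba') = 'abbbba' -> palindrome confirmed.
Neighbouring characters ('y' / 'x') break symmetry, so it cannot extend further.
No longer palindromic substring exists; longest length = 6

6


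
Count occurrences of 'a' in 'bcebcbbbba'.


Scanning 'bcebcbbbba' for 'a':
  Position 9: 'a' -> MATCH (count: 1)
Total occurrences of 'a': 1

1


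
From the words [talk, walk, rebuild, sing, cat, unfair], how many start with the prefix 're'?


Checking each word for prefix 're':
  'talk' -> no (count: 0)
  'walk' -> no (count: 0)
  'rebuild' -> YES, starts with 're' (count: 1)
  'sing' -> no (count: 1)
  'cat' -> no (count: 1)
  'unfair' -> no (count: 1)
Total with prefix 're': 1

1


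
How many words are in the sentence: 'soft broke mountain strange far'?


Counting words by splitting on spaces:
  Word 1: 'soft'
  Word 2: 'broke'
  Word 3: 'mountain'
  Word 4: 'strange'
  Word 5: 'far'
Total words: 5

5


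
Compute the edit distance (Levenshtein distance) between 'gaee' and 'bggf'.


Building DP table for s1='gaee' (len 4) and s2='bggf' (len 4):
       b  g  g  f
    0  1  2  3  4
  g 1  1  1  2  3
  a 2  2  2  2  3
  e 3  3  3  3  3
  e 4  4  4  4  4
Edit distance = dp[4][4] = 4

4


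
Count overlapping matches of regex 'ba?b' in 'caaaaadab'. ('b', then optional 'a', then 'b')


Pattern: ba?b means 'b', then optional 'a', then 'b'.
Scanning 'caaaaadab' position-by-position:
  Pos 0: window 'caa' -> no
  Pos 1: window 'aaa' -> no
  Pos 2: window 'aaa' -> no
  Pos 3: window 'aaa' -> no
  Pos 4: window 'aad' -> no
  Pos 5: window 'ada' -> no
  Pos 6: window 'dab' -> no
  Pos 7: window 'ab' -> no
  Pos 8: window 'b' -> no
Total matches: 0

0


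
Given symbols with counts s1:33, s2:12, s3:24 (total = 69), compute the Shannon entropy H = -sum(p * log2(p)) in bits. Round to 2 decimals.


Computing entropy H = -sum(p_i * log2(p_i)):
  s1: p = 33/69 = 0.4783, -p*log2(p) = 0.5089
  s2: p = 12/69 = 0.1739, -p*log2(p) = 0.4389
  s3: p = 24/69 = 0.3478, -p*log2(p) = 0.5299
H = sum of terms = 1.4777
Rounded to 2 decimals: 1.48

1.48


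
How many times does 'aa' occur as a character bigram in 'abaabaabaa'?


Scanning 'abaabaabaa' for bigram 'aa':
  Position 0: 'ab' -> no
  Position 1: 'ba' -> no
  Position 2: 'aa' -> MATCH
  Position 3: 'ab' -> no
  Position 4: 'ba' -> no
  Position 5: 'aa' -> MATCH
  Position 6: 'ab' -> no
  Position 7: 'ba' -> no
  Position 8: 'aa' -> MATCH
Total matches: 3

3


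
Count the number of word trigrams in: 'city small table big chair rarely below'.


Word trigrams from [7] words:
  Trigram 1: (city small table)
  Trigram 2: (small table big)
  Trigram 3: (table big chair)
  Trigram 4: (big chair rarely)
  Trigram 5: (chair rarely below)
Total word trigrams: 7 - 2 = 5

5


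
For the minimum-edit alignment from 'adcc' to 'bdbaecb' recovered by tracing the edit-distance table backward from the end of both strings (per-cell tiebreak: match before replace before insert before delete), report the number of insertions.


Edit distance = 5. Backtracking from cell (4, 7) with preference match > replace > insert > delete,
then listing the resulting alignment 'adcc' -> 'bdbaecb' left to right:
  Step 1: insert 'b' [insertion #1]
  Step 2: insert 'd' [insertion #2]
  Step 3: insert 'b' [insertion #3]
  Step 4: keep 'a'
  Step 5: replace d->e
  Step 6: keep 'c'
  Step 7: replace c->b
Total insertions: 3

3


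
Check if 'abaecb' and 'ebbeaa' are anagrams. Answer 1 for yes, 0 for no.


Sort characters of 'abaecb': 'aabbce'
Sort characters of 'ebbeaa': 'aabbee'
Sorted forms differ -> they are NOT anagrams
Result: 0

0


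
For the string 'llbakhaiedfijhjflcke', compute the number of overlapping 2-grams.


String 'llbakhaiedfijhjflcke' has length L = 20.
Number of overlapping n-grams = L - n + 1
Substituting: 20 - 2 + 1 = 19

19
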